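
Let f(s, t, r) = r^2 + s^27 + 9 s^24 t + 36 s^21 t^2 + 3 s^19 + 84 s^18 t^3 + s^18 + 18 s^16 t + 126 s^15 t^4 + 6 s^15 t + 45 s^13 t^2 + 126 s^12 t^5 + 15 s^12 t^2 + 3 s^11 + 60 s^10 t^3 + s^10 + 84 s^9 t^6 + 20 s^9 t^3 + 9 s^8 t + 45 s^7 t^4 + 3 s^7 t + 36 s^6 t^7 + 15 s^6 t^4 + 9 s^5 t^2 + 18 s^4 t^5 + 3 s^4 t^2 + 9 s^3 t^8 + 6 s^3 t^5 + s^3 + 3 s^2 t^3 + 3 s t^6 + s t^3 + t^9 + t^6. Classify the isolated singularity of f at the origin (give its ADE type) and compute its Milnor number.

Type E_7, Milnor number mu = 7.

The Hessian of f at 0 is [[0, 0, 0], [0, 0, 0], [0, 0, 2]] with rank 1, so corank 2. A Groebner basis of the Jacobian ideal J(f) in C{s,t,r} is {s^3, s*t^2, 3*s^2 + t^3, r}; counting standard monomials gives mu = 7. Corank 2; j^3 = s^3 is a perfect cube, so E-series; the 4-jet and mu = 7 give E_7.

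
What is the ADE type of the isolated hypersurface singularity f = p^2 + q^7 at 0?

A_{6}

The Hessian of f at 0 has rank 1. Corank 1: A-series; mu = 6 gives A_6.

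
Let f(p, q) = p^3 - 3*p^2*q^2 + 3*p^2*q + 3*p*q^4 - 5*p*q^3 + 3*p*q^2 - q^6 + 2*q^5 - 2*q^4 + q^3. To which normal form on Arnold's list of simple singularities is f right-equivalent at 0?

The Hessian of f at 0 has rank 0. Corank 2; j^3 = (p + q)^3 is a perfect cube, so E-series; the 4-jet and mu = 7 give E_7.

E_{7}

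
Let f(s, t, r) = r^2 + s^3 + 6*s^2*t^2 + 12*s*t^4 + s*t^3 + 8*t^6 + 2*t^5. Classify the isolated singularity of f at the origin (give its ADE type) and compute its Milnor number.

Type E_7, Milnor number mu = 7.

The Hessian of f at 0 has rank 1. Corank 2; j^3 = s^3 is a perfect cube, so E-series; the 4-jet and mu = 7 give E_7.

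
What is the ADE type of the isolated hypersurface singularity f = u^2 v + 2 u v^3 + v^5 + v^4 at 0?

The Hessian of f at 0 is [[0, 0], [0, 0]] with rank 0, so corank 2. A Groebner basis of the Jacobian ideal J(f) in C{u,v} is {u*v^2, u*v + v^3, u^2 - 4*u*v}; counting standard monomials gives mu = 5. Corank 2; j^3 = u^2*v has shape L^2 M (L != M), so D-series; mu = 5 gives D_5.

D5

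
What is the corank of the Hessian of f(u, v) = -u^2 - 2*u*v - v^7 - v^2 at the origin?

1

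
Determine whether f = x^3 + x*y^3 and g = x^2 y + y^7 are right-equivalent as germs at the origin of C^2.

No.

The Hessian of f at 0 has rank 0. Corank 2; j^3 = x^3 is a perfect cube, so E-series; the 4-jet and mu = 7 give E_7. The Hessian of g at 0 has rank 0. Corank 2; j^3 = x^2*y has shape L^2 M (L != M), so D-series; mu = 8 gives D_8. f is E_7 but g is D_8, hence not right-equivalent.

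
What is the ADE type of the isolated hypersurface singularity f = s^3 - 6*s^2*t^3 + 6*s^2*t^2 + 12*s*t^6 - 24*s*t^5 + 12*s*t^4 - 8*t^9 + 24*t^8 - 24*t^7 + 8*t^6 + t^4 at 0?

The Hessian of f at 0 is [[0, 0], [0, 0]] with rank 0, so corank 2. A Groebner basis of the Jacobian ideal J(f) in C{s,t} is {s^3, s^2*t, s^2/4 + s*t^2, t^3}; counting standard monomials gives mu = 6. Corank 2; j^3 = s^3 is a perfect cube, so E-series; the 4-jet and mu = 6 give E_6.

E6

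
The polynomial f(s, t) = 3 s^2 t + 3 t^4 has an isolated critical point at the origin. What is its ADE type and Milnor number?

The Hessian of f at 0 is [[0, 0], [0, 0]] with rank 0, so corank 2. A Groebner basis of the Jacobian ideal J(f) in C{s,t} is {s^3, s^2/4 + t^3, s*t}; counting standard monomials gives mu = 5. Corank 2; j^3 = 3*s^2*t has shape L^2 M (L != M), so D-series; mu = 5 gives D_5.

Type D5, Milnor number mu = 5.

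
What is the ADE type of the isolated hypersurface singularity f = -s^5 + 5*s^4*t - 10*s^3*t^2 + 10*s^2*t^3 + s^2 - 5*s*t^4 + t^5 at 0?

The Hessian of f at 0 has rank 1. Corank 1: A-series; mu = 4 gives A_4.

A4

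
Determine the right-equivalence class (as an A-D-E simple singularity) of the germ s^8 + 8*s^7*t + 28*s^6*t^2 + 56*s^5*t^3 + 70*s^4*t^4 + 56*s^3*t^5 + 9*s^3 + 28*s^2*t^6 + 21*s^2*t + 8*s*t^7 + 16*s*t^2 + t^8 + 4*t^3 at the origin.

D9

The Hessian of f at 0 has rank 0. Corank 2; j^3 = (s + t)*(3*s + 2*t)^2 has shape L^2 M (L != M), so D-series; mu = 9 gives D_9.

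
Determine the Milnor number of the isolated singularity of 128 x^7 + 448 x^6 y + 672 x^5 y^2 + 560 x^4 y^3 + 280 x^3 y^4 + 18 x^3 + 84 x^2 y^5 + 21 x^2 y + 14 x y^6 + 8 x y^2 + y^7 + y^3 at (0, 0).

The Hessian of f at 0 has rank 0. Corank 2; j^3 = (2*x + y)*(3*x + y)^2 has shape L^2 M (L != M), so D-series; mu = 8 gives D_8.

8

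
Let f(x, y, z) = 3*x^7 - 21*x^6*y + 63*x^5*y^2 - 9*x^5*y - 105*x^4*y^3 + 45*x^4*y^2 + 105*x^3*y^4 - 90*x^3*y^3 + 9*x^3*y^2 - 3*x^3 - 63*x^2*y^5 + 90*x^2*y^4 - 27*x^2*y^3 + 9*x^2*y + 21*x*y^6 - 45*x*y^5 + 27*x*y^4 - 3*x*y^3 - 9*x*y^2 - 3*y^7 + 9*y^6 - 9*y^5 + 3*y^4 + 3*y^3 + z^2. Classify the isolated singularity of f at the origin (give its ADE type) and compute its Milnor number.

The Hessian of f at 0 is [[0, 0, 0], [0, 0, 0], [0, 0, 2]] with rank 1, so corank 2. A Groebner basis of the Jacobian ideal J(f) in C{x,y,z} is {x^3 - 3*x^2*y - 6*x^2 + 12*x*y - 6*y^2, 3*x^2 + x*y^2 - 6*x*y + 3*y^2, 3*x^2 - 6*x*y + y^3 + 3*y^2, z}; counting standard monomials gives mu = 7. Corank 2; j^3 = -3*(x - y)^3 is a perfect cube, so E-series; the 4-jet and mu = 7 give E_7.

Type E_7, Milnor number mu = 7.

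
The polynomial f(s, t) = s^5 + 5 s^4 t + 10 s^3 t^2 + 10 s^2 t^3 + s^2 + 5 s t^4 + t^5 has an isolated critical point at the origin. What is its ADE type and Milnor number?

Type A_4, Milnor number mu = 4.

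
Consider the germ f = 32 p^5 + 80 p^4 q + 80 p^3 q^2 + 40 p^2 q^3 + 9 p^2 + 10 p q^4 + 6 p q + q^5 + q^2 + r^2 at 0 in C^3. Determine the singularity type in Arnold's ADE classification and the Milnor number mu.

Type A_4, Milnor number mu = 4.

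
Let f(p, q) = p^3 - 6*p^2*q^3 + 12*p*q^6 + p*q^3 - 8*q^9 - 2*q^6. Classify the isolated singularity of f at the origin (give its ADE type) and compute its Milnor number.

The Hessian of f at 0 has rank 0. Corank 2; j^3 = p^3 is a perfect cube, so E-series; the 4-jet and mu = 7 give E_7.

Type E_{7}, Milnor number mu = 7.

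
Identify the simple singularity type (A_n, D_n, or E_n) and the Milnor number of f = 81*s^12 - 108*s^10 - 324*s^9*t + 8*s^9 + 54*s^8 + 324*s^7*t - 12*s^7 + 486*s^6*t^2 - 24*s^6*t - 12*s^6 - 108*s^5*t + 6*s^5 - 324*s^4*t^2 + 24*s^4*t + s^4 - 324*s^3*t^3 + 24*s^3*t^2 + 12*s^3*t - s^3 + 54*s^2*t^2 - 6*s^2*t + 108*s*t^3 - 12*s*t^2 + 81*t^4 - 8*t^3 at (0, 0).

Type E_6, Milnor number mu = 6.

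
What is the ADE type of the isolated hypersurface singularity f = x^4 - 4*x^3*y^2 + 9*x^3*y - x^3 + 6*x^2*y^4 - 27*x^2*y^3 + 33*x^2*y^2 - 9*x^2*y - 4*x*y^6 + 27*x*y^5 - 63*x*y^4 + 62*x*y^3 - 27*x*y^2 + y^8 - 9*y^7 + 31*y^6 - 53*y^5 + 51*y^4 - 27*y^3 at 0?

The Hessian of f at 0 is [[0, 0], [0, 0]] with rank 0, so corank 2. A Groebner basis of the Jacobian ideal J(f) in C{x,y} is {3*x^2/2 + 9*x*y + y^4 + y^3/2 + 27*y^2/2, x^3 + 18*x^2 + 108*x*y + 33*y^3 + 162*y^2, x^2*y - 7*x^2/2 - 21*x*y - 61*y^3/6 - 63*y^2/2, x^2/2 + x*y^2 + 3*x*y + 19*y^3/6 + 9*y^2/2}; counting standard monomials gives mu = 7. Corank 2; j^3 = -(x + 3*y)^3 is a perfect cube, so E-series; the 4-jet and mu = 7 give E_7.

E7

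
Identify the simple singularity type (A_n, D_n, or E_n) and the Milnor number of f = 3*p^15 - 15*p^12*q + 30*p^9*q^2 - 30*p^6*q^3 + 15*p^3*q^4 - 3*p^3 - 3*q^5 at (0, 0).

Type E_8, Milnor number mu = 8.

The Hessian of f at 0 is [[0, 0], [0, 0]] with rank 0, so corank 2. A Groebner basis of the Jacobian ideal J(f) in C{p,q} is {q^4, p^2}; counting standard monomials gives mu = 8. Corank 2; j^3 = -3*p^3 is a perfect cube, so E-series; the 5-jet and mu = 8 give E_8.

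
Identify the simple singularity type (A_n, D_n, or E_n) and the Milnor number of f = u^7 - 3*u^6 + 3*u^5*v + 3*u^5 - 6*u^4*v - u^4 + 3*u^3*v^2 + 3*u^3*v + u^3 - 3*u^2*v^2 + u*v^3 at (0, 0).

Type E7, Milnor number mu = 7.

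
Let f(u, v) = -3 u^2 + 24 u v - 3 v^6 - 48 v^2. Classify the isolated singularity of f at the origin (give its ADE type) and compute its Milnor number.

Type A_5, Milnor number mu = 5.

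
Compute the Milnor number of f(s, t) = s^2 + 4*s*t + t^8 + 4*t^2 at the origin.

The Hessian of f at 0 is [[2, 4], [4, 8]] with rank 1, so corank 1. A Groebner basis of the Jacobian ideal J(f) in C{s,t} is {t^7, s + 2*t}; counting standard monomials gives mu = 7. Corank 1: A-series; mu = 7 gives A_7.

7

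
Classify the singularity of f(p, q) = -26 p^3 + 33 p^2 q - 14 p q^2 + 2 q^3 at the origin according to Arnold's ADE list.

D4

The Hessian of f at 0 has rank 0. Corank 2; j^3 = -(2*p - q)*(13*p^2 - 10*p*q + 2*q^2) splits into three distinct lines over C (the quadratic factor has nonzero discriminant), so D_4.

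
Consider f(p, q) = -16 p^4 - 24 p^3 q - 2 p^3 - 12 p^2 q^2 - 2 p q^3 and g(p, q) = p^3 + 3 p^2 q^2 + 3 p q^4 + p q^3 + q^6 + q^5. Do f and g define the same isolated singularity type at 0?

The Hessian of f at 0 has rank 0. Corank 2; j^3 = -2*p^3 is a perfect cube, so E-series; the 4-jet and mu = 7 give E_7. The Hessian of g at 0 has rank 0. Corank 2; j^3 = p^3 is a perfect cube, so E-series; the 4-jet and mu = 7 give E_7. Both have type E_7, hence right-equivalent.

Yes.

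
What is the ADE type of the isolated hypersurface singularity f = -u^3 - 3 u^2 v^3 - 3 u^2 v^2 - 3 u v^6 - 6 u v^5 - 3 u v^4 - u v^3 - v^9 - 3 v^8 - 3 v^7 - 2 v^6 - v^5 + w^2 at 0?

E_7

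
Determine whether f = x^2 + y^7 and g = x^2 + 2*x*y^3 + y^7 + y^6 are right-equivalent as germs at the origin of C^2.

Yes.

The Hessian of f at 0 is [[2, 0], [0, 0]] with rank 1, so corank 1. A Groebner basis of the Jacobian ideal J(f) in C{x,y} is {y^6, x}; counting standard monomials gives mu = 6. Corank 1: A-series; mu = 6 gives A_6. The Hessian of g at 0 is [[2, 0], [0, 0]] with rank 1, so corank 1. A Groebner basis of the Jacobian ideal J(g) in C{x,y} is {x + y^3, x^2}; counting standard monomials gives mu = 6. Corank 1: A-series; mu = 6 gives A_6. Both have type A_6, hence right-equivalent.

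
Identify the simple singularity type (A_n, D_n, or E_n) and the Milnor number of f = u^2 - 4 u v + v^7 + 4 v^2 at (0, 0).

Type A6, Milnor number mu = 6.

The Hessian of f at 0 has rank 1. Corank 1: A-series; mu = 6 gives A_6.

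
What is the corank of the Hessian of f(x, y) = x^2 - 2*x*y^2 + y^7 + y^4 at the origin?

1

Hessian at 0 has rank 1.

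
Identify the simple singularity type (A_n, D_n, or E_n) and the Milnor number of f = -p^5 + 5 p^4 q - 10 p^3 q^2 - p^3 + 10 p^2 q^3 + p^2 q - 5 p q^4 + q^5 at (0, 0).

The Hessian of f at 0 has rank 0. Corank 2; j^3 = -p^2*(p - q) has shape L^2 M (L != M), so D-series; mu = 6 gives D_6.

Type D_6, Milnor number mu = 6.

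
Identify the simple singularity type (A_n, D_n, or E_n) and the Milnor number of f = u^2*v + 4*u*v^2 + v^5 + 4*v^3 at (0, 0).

The Hessian of f at 0 is [[0, 0], [0, 0]] with rank 0, so corank 2. A Groebner basis of the Jacobian ideal J(f) in C{u,v} is {u^2/5 + v^4 - 4*v^2/5, u^3 + 8*v^3, u*v + 2*v^2}; counting standard monomials gives mu = 6. Corank 2; j^3 = v*(u + 2*v)^2 has shape L^2 M (L != M), so D-series; mu = 6 gives D_6.

Type D_6, Milnor number mu = 6.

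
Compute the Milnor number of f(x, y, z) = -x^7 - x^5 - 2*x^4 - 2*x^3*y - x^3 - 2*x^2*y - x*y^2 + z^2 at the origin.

The Hessian of f at 0 is [[0, 0, 0], [0, 0, 0], [0, 0, 2]] with rank 1, so corank 2. A Groebner basis of the Jacobian ideal J(f) in C{x,y,z} is {-2*x^2/5 + x*y^3 - 9*x*y^2/5 - 3*x*y/5 - 8*y^3/5 - y^2/5, 17*x^2/20 + 49*x*y^2/20 + 7*x*y/5 + y^4 + 43*y^3/20 + 11*y^2/20, x^3 + x^2 + x*y, x^2*y - 7*x^2/20 + 21*x*y^2/20 - 2*x*y/5 + 7*y^3/20 - y^2/20, z}; counting standard monomials gives mu = 8. Corank 2; j^3 = -x*(x + y)^2 has shape L^2 M (L != M), so D-series; mu = 8 gives D_8.

8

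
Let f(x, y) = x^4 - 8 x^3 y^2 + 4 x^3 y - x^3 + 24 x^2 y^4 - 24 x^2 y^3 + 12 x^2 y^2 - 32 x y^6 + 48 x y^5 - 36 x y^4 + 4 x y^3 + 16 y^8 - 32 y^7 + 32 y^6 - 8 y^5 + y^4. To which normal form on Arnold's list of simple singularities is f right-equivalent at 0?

E_{6}

The Hessian of f at 0 is [[0, 0], [0, 0]] with rank 0, so corank 2. A Groebner basis of the Jacobian ideal J(f) in C{x,y} is {x^3, x^2*y, -x^2/4 + x*y^2, 3*x^2/4 + y^3}; counting standard monomials gives mu = 6. Corank 2; j^3 = -x^3 is a perfect cube, so E-series; the 4-jet and mu = 6 give E_6.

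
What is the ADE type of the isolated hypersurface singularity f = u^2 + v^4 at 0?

A3

The Hessian of f at 0 is [[2, 0], [0, 0]] with rank 1, so corank 1. A Groebner basis of the Jacobian ideal J(f) in C{u,v} is {v^3, u}; counting standard monomials gives mu = 3. Corank 1: A-series; mu = 3 gives A_3.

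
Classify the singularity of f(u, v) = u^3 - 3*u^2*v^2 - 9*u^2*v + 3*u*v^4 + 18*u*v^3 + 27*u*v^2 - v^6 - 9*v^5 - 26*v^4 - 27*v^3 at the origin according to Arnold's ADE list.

E_6

The Hessian of f at 0 has rank 0. Corank 2; j^3 = (u - 3*v)^3 is a perfect cube, so E-series; the 4-jet and mu = 6 give E_6.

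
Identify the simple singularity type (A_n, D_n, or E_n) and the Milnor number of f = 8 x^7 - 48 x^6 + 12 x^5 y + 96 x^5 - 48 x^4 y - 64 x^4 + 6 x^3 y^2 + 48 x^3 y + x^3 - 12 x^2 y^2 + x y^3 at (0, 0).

Type E_{7}, Milnor number mu = 7.

The Hessian of f at 0 has rank 0. Corank 2; j^3 = x^3 is a perfect cube, so E-series; the 4-jet and mu = 7 give E_7.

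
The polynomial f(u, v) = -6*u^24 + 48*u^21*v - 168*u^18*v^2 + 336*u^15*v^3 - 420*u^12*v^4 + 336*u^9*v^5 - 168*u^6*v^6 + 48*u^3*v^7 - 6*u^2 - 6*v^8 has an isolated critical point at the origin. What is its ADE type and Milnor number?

Type A_{7}, Milnor number mu = 7.

The Hessian of f at 0 has rank 1. Corank 1: A-series; mu = 7 gives A_7.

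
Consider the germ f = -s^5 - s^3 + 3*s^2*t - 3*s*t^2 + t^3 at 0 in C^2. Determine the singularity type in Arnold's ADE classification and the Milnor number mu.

Type E8, Milnor number mu = 8.

The Hessian of f at 0 has rank 0. Corank 2; j^3 = -(s - t)^3 is a perfect cube, so E-series; the 5-jet and mu = 8 give E_8.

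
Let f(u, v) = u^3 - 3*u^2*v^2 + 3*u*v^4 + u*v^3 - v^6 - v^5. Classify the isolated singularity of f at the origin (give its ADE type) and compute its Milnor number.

The Hessian of f at 0 has rank 0. Corank 2; j^3 = u^3 is a perfect cube, so E-series; the 4-jet and mu = 7 give E_7.

Type E_{7}, Milnor number mu = 7.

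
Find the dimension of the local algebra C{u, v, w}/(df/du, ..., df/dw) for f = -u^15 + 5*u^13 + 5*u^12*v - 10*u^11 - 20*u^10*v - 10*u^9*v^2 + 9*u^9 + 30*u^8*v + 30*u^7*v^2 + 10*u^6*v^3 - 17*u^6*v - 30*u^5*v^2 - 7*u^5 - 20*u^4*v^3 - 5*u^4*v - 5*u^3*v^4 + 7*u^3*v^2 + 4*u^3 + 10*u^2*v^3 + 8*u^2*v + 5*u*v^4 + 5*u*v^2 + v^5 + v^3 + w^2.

6

The Hessian of f at 0 is [[0, 0, 0], [0, 0, 0], [0, 0, 2]] with rank 1, so corank 2. A Groebner basis of the Jacobian ideal J(f) in C{u,v,w} is {-32*u*v/3 + v^4 - 16*v^2/3, u*v^2 + v^3/2, u^2 + 11*u*v/6 + 2*v^2/3, w}; counting standard monomials gives mu = 6. Corank 2; j^3 = (u + v)*(2*u + v)^2 has shape L^2 M (L != M), so D-series; mu = 6 gives D_6.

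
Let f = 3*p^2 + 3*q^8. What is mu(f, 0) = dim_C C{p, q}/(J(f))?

The Hessian of f at 0 is [[6, 0], [0, 0]] with rank 1, so corank 1. A Groebner basis of the Jacobian ideal J(f) in C{p,q} is {q^7, p}; counting standard monomials gives mu = 7. Corank 1: A-series; mu = 7 gives A_7.

7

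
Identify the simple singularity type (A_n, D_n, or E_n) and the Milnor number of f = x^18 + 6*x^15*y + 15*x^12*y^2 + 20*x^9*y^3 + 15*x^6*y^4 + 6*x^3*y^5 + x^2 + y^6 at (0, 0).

Type A_{5}, Milnor number mu = 5.

The Hessian of f at 0 is [[2, 0], [0, 0]] with rank 1, so corank 1. A Groebner basis of the Jacobian ideal J(f) in C{x,y} is {y^5, x}; counting standard monomials gives mu = 5. Corank 1: A-series; mu = 5 gives A_5.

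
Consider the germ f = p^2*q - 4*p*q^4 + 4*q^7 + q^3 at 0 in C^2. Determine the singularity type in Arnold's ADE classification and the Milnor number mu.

Type D4, Milnor number mu = 4.

The Hessian of f at 0 has rank 0. Corank 2; j^3 = q*(p^2 + q^2) splits into three distinct lines over C (the quadratic factor has nonzero discriminant), so D_4.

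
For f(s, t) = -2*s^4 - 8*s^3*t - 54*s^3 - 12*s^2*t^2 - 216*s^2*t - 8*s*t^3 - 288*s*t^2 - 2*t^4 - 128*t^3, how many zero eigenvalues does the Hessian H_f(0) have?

2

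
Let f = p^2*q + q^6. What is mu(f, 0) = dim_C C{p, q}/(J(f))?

7

The Hessian of f at 0 has rank 0. Corank 2; j^3 = p^2*q has shape L^2 M (L != M), so D-series; mu = 7 gives D_7.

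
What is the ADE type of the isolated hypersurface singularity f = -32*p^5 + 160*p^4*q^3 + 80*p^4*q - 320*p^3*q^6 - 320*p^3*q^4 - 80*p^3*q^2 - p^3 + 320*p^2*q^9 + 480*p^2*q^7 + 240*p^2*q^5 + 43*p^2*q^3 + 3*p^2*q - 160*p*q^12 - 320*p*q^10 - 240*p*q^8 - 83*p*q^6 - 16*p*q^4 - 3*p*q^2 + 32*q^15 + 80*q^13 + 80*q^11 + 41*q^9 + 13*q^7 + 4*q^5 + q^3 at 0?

The Hessian of f at 0 has rank 0. Corank 2; j^3 = -(p - q)^3 is a perfect cube, so E-series; the 5-jet and mu = 8 give E_8.

E_{8}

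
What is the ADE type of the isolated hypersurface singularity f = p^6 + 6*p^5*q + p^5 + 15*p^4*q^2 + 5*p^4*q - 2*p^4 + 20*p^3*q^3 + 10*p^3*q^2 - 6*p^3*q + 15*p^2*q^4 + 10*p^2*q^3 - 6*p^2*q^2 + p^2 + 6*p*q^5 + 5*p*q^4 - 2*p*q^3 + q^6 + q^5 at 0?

The Hessian of f at 0 has rank 1. Corank 1: A-series; mu = 4 gives A_4.

A_4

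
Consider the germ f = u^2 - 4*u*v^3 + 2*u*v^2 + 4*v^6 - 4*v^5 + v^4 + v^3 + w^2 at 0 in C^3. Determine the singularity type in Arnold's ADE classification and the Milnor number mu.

Type A_2, Milnor number mu = 2.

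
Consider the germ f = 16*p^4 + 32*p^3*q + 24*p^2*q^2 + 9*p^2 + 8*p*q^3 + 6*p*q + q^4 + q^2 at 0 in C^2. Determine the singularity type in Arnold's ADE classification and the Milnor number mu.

The Hessian of f at 0 is [[18, 6], [6, 2]] with rank 1, so corank 1. A Groebner basis of the Jacobian ideal J(f) in C{p,q} is {q^3, p + q/3}; counting standard monomials gives mu = 3. Corank 1: A-series; mu = 3 gives A_3.

Type A_3, Milnor number mu = 3.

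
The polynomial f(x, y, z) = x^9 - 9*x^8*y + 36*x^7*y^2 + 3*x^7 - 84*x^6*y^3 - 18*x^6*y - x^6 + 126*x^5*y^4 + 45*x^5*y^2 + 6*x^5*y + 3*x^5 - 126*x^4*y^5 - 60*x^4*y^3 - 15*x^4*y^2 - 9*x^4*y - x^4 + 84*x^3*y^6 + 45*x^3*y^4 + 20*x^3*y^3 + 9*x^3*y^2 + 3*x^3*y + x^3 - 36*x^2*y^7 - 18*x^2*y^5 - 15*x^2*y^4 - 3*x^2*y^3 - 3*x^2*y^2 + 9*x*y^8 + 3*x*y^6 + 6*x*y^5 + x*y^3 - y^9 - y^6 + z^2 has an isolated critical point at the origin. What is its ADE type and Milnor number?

Type E_7, Milnor number mu = 7.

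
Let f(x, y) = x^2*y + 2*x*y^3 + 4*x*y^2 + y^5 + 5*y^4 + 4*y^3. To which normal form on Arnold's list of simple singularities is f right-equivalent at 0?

The Hessian of f at 0 is [[0, 0], [0, 0]] with rank 0, so corank 2. A Groebner basis of the Jacobian ideal J(f) in C{x,y} is {x*y^2 - 2*x*y - 4*y^2, x*y + y^3 + 2*y^2, x^2 - 4*y^2}; counting standard monomials gives mu = 5. Corank 2; j^3 = y*(x + 2*y)^2 has shape L^2 M (L != M), so D-series; mu = 5 gives D_5.

D_{5}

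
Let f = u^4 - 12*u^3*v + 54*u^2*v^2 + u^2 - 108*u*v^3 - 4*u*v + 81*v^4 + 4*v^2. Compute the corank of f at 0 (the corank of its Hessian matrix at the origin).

1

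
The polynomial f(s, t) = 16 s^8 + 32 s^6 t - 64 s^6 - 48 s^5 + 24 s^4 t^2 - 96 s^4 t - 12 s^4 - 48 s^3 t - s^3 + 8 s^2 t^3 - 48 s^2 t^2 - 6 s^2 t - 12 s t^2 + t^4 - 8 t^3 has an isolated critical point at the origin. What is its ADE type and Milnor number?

The Hessian of f at 0 is [[0, 0], [0, 0]] with rank 0, so corank 2. A Groebner basis of the Jacobian ideal J(f) in C{s,t} is {s^3 + 3*s^2/8 + 3*s*t/2 + 3*t^2/2, s^2*t - s^2/8 - s*t/2 - t^2/2, s^2/32 + s*t^2 + s*t/8 + t^2/8, t^3}; counting standard monomials gives mu = 6. Corank 2; j^3 = -(s + 2*t)^3 is a perfect cube, so E-series; the 4-jet and mu = 6 give E_6.

Type E_{6}, Milnor number mu = 6.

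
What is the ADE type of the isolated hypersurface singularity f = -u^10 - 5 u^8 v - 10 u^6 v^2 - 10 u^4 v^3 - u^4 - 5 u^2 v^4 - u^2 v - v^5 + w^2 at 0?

D6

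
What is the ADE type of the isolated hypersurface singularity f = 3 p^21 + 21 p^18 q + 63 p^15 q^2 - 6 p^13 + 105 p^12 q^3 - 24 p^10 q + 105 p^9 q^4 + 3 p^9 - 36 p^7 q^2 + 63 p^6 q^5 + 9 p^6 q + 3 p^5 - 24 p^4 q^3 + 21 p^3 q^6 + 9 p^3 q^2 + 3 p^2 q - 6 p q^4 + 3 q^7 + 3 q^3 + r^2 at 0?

D_4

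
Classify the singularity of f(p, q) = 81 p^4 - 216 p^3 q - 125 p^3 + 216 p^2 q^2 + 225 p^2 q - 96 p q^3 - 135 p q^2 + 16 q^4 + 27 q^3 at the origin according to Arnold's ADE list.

E6

The Hessian of f at 0 has rank 0. Corank 2; j^3 = -(5*p - 3*q)^3 is a perfect cube, so E-series; the 4-jet and mu = 6 give E_6.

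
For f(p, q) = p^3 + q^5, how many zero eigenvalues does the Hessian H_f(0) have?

2

The Hessian at 0 is [[0, 0], [0, 0]] of rank 0; hence corank 2.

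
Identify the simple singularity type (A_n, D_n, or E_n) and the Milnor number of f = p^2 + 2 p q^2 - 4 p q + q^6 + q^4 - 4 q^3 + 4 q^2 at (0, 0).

The Hessian of f at 0 has rank 1. Corank 1: A-series; mu = 5 gives A_5.

Type A_5, Milnor number mu = 5.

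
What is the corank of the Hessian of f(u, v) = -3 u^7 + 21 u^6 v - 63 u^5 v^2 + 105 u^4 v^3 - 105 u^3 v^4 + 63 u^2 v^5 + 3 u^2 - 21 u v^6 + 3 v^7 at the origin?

1

The Hessian at 0 is [[6, 0], [0, 0]] of rank 1; hence corank 1.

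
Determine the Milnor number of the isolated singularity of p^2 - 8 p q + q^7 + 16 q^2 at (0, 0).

The Hessian of f at 0 is [[2, -8], [-8, 32]] with rank 1, so corank 1. A Groebner basis of the Jacobian ideal J(f) in C{p,q} is {q^6, p - 4*q}; counting standard monomials gives mu = 6. Corank 1: A-series; mu = 6 gives A_6.

6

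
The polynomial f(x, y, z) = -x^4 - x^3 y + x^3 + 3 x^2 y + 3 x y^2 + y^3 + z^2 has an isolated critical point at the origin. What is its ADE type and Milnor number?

The Hessian of f at 0 has rank 1. Corank 2; j^3 = (x + y)^3 is a perfect cube, so E-series; the 4-jet and mu = 7 give E_7.

Type E_{7}, Milnor number mu = 7.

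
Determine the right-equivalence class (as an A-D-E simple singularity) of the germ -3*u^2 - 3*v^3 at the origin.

A_{2}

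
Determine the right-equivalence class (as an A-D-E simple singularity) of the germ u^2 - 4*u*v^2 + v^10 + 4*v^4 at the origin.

A_9

The Hessian of f at 0 is [[2, 0], [0, 0]] with rank 1, so corank 1. A Groebner basis of the Jacobian ideal J(f) in C{u,v} is {u^5, u^4*v, -u/2 + v^2}; counting standard monomials gives mu = 9. Corank 1: A-series; mu = 9 gives A_9.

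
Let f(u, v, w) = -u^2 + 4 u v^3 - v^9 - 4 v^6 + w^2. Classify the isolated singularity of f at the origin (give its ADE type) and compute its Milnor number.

The Hessian of f at 0 has rank 2. Corank 1: A-series; mu = 8 gives A_8.

Type A_{8}, Milnor number mu = 8.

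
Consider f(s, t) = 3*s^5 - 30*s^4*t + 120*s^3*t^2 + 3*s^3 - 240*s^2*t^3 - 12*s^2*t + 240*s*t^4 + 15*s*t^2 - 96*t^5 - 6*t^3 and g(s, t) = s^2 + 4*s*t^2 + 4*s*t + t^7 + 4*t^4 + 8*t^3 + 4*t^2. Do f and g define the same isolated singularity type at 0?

No.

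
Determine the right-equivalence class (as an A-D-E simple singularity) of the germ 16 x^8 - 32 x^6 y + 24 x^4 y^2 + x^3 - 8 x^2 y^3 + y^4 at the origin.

E6

The Hessian of f at 0 has rank 0. Corank 2; j^3 = x^3 is a perfect cube, so E-series; the 4-jet and mu = 6 give E_6.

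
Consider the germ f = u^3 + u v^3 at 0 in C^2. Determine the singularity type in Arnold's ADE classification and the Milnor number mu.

Type E_{7}, Milnor number mu = 7.

The Hessian of f at 0 has rank 0. Corank 2; j^3 = u^3 is a perfect cube, so E-series; the 4-jet and mu = 7 give E_7.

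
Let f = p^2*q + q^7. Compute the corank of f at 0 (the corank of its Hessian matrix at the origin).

Hessian at 0 has rank 0.

2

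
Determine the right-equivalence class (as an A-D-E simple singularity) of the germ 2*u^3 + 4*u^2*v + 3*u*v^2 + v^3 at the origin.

D_{4}

The Hessian of f at 0 has rank 0. Corank 2; j^3 = (u + v)*(2*u^2 + 2*u*v + v^2) splits into three distinct lines over C (the quadratic factor has nonzero discriminant), so D_4.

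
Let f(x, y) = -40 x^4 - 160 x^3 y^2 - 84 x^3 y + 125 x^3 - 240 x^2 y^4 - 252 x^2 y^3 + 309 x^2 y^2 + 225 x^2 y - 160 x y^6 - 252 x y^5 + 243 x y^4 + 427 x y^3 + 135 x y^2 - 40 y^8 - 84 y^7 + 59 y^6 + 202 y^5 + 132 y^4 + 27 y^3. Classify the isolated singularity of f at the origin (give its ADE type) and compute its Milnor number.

Type E_{7}, Milnor number mu = 7.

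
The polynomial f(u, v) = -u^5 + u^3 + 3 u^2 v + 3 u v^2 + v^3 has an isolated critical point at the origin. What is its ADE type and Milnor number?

Type E_{8}, Milnor number mu = 8.

The Hessian of f at 0 has rank 0. Corank 2; j^3 = (u + v)^3 is a perfect cube, so E-series; the 5-jet and mu = 8 give E_8.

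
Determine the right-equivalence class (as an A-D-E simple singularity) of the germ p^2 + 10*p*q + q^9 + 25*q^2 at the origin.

A_{8}

The Hessian of f at 0 is [[2, 10], [10, 50]] with rank 1, so corank 1. A Groebner basis of the Jacobian ideal J(f) in C{p,q} is {q^8, p + 5*q}; counting standard monomials gives mu = 8. Corank 1: A-series; mu = 8 gives A_8.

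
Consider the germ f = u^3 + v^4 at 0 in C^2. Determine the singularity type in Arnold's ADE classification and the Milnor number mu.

Type E_{6}, Milnor number mu = 6.

The Hessian of f at 0 is [[0, 0], [0, 0]] with rank 0, so corank 2. A Groebner basis of the Jacobian ideal J(f) in C{u,v} is {v^3, u^2}; counting standard monomials gives mu = 6. Corank 2; j^3 = u^3 is a perfect cube, so E-series; the 4-jet and mu = 6 give E_6.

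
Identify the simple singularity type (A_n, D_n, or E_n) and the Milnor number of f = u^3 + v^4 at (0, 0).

Type E_{6}, Milnor number mu = 6.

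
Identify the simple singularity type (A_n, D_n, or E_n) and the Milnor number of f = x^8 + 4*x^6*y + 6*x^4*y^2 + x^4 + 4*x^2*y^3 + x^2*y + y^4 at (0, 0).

Type D5, Milnor number mu = 5.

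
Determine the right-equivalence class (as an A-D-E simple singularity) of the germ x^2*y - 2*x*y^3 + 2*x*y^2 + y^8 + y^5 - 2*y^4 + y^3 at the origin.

The Hessian of f at 0 has rank 0. Corank 2; j^3 = y*(x + y)^2 has shape L^2 M (L != M), so D-series; mu = 9 gives D_9.

D9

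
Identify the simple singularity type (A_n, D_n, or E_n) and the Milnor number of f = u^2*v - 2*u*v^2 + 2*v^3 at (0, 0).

The Hessian of f at 0 is [[0, 0], [0, 0]] with rank 0, so corank 2. A Groebner basis of the Jacobian ideal J(f) in C{u,v} is {v^3, u^2 + 2*v^2, u*v - v^2}; counting standard monomials gives mu = 4. Corank 2; j^3 = v*(u^2 - 2*u*v + 2*v^2) splits into three distinct lines over C (the quadratic factor has nonzero discriminant), so D_4.

Type D_{4}, Milnor number mu = 4.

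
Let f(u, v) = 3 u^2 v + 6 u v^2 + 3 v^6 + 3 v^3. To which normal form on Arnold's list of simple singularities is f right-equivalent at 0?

D_7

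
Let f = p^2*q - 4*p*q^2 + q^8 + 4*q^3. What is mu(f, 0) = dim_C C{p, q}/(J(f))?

The Hessian of f at 0 has rank 0. Corank 2; j^3 = q*(p - 2*q)^2 has shape L^2 M (L != M), so D-series; mu = 9 gives D_9.

9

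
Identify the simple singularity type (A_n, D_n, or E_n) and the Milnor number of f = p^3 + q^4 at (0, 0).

Type E6, Milnor number mu = 6.

The Hessian of f at 0 is [[0, 0], [0, 0]] with rank 0, so corank 2. A Groebner basis of the Jacobian ideal J(f) in C{p,q} is {q^3, p^2}; counting standard monomials gives mu = 6. Corank 2; j^3 = p^3 is a perfect cube, so E-series; the 4-jet and mu = 6 give E_6.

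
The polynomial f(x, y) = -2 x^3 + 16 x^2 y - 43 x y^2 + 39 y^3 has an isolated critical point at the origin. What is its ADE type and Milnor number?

Type D4, Milnor number mu = 4.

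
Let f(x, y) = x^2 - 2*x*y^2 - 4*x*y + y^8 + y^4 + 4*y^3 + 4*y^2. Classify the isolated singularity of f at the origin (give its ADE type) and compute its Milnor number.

The Hessian of f at 0 has rank 1. Corank 1: A-series; mu = 7 gives A_7.

Type A_7, Milnor number mu = 7.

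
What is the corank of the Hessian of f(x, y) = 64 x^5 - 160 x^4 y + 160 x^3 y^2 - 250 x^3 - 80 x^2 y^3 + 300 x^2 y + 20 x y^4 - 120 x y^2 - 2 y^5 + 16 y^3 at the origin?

Hessian at 0 has rank 0.

2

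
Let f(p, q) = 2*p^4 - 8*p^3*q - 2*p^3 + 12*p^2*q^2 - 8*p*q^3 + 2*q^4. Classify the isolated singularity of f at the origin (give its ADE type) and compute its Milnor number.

Type E_6, Milnor number mu = 6.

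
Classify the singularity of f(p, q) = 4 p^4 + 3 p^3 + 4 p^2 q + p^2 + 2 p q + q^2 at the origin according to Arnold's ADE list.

The Hessian of f at 0 has rank 1. Corank 1: A-series; mu = 2 gives A_2.

A_{2}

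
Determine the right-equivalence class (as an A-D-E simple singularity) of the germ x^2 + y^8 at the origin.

A_7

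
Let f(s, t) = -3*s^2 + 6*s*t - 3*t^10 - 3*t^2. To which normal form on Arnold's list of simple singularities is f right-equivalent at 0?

A_9

The Hessian of f at 0 is [[-6, 6], [6, -6]] with rank 1, so corank 1. A Groebner basis of the Jacobian ideal J(f) in C{s,t} is {t^9, s - t}; counting standard monomials gives mu = 9. Corank 1: A-series; mu = 9 gives A_9.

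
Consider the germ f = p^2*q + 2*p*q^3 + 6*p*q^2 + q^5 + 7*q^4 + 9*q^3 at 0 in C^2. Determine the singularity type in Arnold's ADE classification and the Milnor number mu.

The Hessian of f at 0 is [[0, 0], [0, 0]] with rank 0, so corank 2. A Groebner basis of the Jacobian ideal J(f) in C{p,q} is {p*q^2 - 3*p*q - 9*q^2, p*q + q^3 + 3*q^2, p^2 + 2*p*q - 3*q^2}; counting standard monomials gives mu = 5. Corank 2; j^3 = q*(p + 3*q)^2 has shape L^2 M (L != M), so D-series; mu = 5 gives D_5.

Type D5, Milnor number mu = 5.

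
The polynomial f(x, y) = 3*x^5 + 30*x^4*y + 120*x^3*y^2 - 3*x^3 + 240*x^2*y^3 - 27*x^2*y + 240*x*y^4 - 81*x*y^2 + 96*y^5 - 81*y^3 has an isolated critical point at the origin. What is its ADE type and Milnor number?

Type E8, Milnor number mu = 8.

The Hessian of f at 0 is [[0, 0], [0, 0]] with rank 0, so corank 2. A Groebner basis of the Jacobian ideal J(f) in C{x,y} is {y^5, x*y^3 + 11*y^4/4, x^2 + 6*x*y + 9*y^2}; counting standard monomials gives mu = 8. Corank 2; j^3 = -3*(x + 3*y)^3 is a perfect cube, so E-series; the 5-jet and mu = 8 give E_8.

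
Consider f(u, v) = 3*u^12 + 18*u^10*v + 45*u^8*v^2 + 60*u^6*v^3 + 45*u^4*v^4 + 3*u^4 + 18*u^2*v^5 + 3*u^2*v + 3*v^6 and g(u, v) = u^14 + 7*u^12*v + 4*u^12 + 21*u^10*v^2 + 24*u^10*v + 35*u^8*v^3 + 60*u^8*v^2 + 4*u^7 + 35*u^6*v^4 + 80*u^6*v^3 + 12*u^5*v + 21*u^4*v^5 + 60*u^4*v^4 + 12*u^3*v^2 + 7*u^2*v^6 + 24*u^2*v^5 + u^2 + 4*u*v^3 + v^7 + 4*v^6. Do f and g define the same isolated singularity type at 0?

No.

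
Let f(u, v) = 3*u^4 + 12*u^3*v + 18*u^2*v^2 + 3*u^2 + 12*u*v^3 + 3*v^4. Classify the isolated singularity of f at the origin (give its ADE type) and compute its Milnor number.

Type A3, Milnor number mu = 3.

The Hessian of f at 0 is [[6, 0], [0, 0]] with rank 1, so corank 1. A Groebner basis of the Jacobian ideal J(f) in C{u,v} is {v^3, u}; counting standard monomials gives mu = 3. Corank 1: A-series; mu = 3 gives A_3.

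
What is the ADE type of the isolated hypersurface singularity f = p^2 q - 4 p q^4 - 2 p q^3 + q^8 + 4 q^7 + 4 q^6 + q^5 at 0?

D_{9}

The Hessian of f at 0 is [[0, 0], [0, 0]] with rank 0, so corank 2. A Groebner basis of the Jacobian ideal J(f) in C{p,q} is {p^2*q^2 - p^2*q/2 + p^2/4 - p*q^2/4, -p^2*q/3 - p^2/6 + p*q^3 + p*q/12 - q^3/12, -p*q/2 + q^4 + q^3/2, p^3 - 2*p^2*q/3 + 5*p^2/12 - p*q^2/2 + p*q/24 - q^3/24}; counting standard monomials gives mu = 9. Corank 2; j^3 = p^2*q has shape L^2 M (L != M), so D-series; mu = 9 gives D_9.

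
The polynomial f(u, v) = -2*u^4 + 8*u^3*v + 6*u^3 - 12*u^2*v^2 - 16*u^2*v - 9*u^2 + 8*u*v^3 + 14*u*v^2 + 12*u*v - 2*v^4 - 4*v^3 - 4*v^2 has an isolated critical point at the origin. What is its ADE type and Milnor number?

Type A_{3}, Milnor number mu = 3.

The Hessian of f at 0 has rank 1. Corank 1: A-series; mu = 3 gives A_3.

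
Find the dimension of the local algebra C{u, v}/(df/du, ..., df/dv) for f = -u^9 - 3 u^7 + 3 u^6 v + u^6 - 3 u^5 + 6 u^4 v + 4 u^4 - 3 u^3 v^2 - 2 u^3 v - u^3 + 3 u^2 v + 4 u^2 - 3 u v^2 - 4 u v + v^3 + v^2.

2

The Hessian of f at 0 is [[8, -4], [-4, 2]] with rank 1, so corank 1. A Groebner basis of the Jacobian ideal J(f) in C{u,v} is {v^2, u - v/2}; counting standard monomials gives mu = 2. Corank 1: A-series; mu = 2 gives A_2.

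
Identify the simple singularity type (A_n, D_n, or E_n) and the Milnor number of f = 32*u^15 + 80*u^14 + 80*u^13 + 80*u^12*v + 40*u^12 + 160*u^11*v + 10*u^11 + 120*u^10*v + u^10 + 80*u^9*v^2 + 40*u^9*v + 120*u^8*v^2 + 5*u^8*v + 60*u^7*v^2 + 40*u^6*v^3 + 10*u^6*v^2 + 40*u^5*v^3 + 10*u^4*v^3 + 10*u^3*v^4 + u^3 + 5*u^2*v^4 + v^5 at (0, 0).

Type E_{8}, Milnor number mu = 8.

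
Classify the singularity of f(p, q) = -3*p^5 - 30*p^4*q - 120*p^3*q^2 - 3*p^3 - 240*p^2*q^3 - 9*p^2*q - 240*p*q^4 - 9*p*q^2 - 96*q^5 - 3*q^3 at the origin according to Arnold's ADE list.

The Hessian of f at 0 has rank 0. Corank 2; j^3 = -3*(p + q)^3 is a perfect cube, so E-series; the 5-jet and mu = 8 give E_8.

E_{8}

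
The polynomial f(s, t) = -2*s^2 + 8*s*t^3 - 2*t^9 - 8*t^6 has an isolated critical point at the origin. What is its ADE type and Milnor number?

Type A8, Milnor number mu = 8.

The Hessian of f at 0 is [[-4, 0], [0, 0]] with rank 1, so corank 1. A Groebner basis of the Jacobian ideal J(f) in C{s,t} is {s^2*t^2, s^3, -s/2 + t^3}; counting standard monomials gives mu = 8. Corank 1: A-series; mu = 8 gives A_8.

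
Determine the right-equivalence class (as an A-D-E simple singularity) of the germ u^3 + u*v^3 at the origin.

The Hessian of f at 0 is [[0, 0], [0, 0]] with rank 0, so corank 2. A Groebner basis of the Jacobian ideal J(f) in C{u,v} is {u^3, u*v^2, 3*u^2 + v^3}; counting standard monomials gives mu = 7. Corank 2; j^3 = u^3 is a perfect cube, so E-series; the 4-jet and mu = 7 give E_7.

E_{7}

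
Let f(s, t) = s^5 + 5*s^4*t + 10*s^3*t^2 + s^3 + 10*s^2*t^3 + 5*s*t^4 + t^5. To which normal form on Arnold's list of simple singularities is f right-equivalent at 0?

E8

The Hessian of f at 0 is [[0, 0], [0, 0]] with rank 0, so corank 2. A Groebner basis of the Jacobian ideal J(f) in C{s,t} is {t^5, s*t^3 + t^4/4, s^2}; counting standard monomials gives mu = 8. Corank 2; j^3 = s^3 is a perfect cube, so E-series; the 5-jet and mu = 8 give E_8.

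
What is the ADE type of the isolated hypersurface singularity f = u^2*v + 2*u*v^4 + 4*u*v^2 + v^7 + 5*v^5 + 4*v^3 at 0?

The Hessian of f at 0 has rank 0. Corank 2; j^3 = v*(u + 2*v)^2 has shape L^2 M (L != M), so D-series; mu = 6 gives D_6.

D_{6}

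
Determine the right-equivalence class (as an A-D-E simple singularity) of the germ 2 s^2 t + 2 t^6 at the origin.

D_{7}

The Hessian of f at 0 has rank 0. Corank 2; j^3 = 2*s^2*t has shape L^2 M (L != M), so D-series; mu = 7 gives D_7.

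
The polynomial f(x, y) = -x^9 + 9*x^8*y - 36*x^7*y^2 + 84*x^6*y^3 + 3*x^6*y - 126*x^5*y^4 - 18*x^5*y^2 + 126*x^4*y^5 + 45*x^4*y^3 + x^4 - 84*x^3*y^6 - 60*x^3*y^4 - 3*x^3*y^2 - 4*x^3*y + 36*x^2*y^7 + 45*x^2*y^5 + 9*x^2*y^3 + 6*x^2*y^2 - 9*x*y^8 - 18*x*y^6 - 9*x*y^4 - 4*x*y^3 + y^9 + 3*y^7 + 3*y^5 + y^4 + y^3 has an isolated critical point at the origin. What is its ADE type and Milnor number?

Type E6, Milnor number mu = 6.

The Hessian of f at 0 has rank 0. Corank 2; j^3 = y^3 is a perfect cube, so E-series; the 4-jet and mu = 6 give E_6.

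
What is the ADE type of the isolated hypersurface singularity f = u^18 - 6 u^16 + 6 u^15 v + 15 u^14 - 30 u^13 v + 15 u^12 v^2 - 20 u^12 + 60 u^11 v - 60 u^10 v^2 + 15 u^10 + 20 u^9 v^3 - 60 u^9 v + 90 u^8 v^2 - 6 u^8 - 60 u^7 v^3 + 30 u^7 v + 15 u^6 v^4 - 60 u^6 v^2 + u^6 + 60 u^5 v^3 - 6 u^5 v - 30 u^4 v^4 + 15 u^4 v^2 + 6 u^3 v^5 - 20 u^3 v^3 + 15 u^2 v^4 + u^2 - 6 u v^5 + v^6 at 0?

The Hessian of f at 0 has rank 1. Corank 1: A-series; mu = 5 gives A_5.

A5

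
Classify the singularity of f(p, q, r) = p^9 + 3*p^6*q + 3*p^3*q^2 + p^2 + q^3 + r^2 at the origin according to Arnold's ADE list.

A2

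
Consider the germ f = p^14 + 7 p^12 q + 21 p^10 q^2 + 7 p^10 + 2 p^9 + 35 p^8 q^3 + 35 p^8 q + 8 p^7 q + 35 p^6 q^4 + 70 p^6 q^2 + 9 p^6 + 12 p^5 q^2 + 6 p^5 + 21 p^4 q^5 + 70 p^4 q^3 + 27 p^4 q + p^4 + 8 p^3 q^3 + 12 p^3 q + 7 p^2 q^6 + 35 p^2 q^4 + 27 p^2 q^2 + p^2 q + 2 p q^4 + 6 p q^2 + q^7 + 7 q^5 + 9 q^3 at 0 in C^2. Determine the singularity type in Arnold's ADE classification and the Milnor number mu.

Type D_6, Milnor number mu = 6.

The Hessian of f at 0 is [[0, 0], [0, 0]] with rank 0, so corank 2. A Groebner basis of the Jacobian ideal J(f) in C{p,q} is {p^3 + 121*p^2/362 + 182*p*q/181 + 3*q^2/362, p^2*q + p^2/2172 + 365*p*q/1086 + 727*q^2/724, -61*p^2/1629 + p*q^2 - 547*p*q/1629 - 364*q^2/543, 487*p^2/19548 + 1823*p*q/9774 + q^3 + 2185*q^2/6516}; counting standard monomials gives mu = 6. Corank 2; j^3 = q*(p + 3*q)^2 has shape L^2 M (L != M), so D-series; mu = 6 gives D_6.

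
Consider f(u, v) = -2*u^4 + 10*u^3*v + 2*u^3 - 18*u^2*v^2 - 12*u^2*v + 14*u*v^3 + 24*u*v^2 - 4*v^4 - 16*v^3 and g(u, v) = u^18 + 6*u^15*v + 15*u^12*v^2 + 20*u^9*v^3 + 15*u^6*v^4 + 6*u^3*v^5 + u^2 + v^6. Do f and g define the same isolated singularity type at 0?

No.

The Hessian of f at 0 has rank 0. Corank 2; j^3 = 2*(u - 2*v)^3 is a perfect cube, so E-series; the 4-jet and mu = 7 give E_7. The Hessian of g at 0 has rank 1. Corank 1: A-series; mu = 5 gives A_5. f is E_7 but g is A_5, hence not right-equivalent.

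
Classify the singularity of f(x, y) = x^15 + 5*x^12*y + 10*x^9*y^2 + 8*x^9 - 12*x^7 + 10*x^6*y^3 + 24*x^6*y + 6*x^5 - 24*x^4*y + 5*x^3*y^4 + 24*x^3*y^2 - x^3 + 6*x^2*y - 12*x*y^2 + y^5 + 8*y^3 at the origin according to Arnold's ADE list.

The Hessian of f at 0 is [[0, 0], [0, 0]] with rank 0, so corank 2. A Groebner basis of the Jacobian ideal J(f) in C{x,y} is {-x^2/32 + x*y^3 + x*y/8 - y^2/8, y^4, x^3 - 12*x*y^2 + 16*y^3, x^2*y - 4*x*y^2 + 4*y^3}; counting standard monomials gives mu = 8. Corank 2; j^3 = -(x - 2*y)^3 is a perfect cube, so E-series; the 5-jet and mu = 8 give E_8.

E_{8}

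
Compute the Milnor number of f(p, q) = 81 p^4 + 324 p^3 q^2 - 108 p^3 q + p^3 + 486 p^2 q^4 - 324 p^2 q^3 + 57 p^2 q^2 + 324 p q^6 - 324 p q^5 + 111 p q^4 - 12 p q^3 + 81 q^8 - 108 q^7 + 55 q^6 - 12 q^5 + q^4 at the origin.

6

The Hessian of f at 0 is [[0, 0], [0, 0]] with rank 0, so corank 2. A Groebner basis of the Jacobian ideal J(f) in C{p,q} is {p^3, p^2*q, p^2/2 + p*q^2, 9*p^2/2 + q^3}; counting standard monomials gives mu = 6. Corank 2; j^3 = p^3 is a perfect cube, so E-series; the 4-jet and mu = 6 give E_6.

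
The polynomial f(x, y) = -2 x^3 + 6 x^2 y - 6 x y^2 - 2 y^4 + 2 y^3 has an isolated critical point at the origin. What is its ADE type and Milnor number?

The Hessian of f at 0 has rank 0. Corank 2; j^3 = -2*(x - y)^3 is a perfect cube, so E-series; the 4-jet and mu = 6 give E_6.

Type E_{6}, Milnor number mu = 6.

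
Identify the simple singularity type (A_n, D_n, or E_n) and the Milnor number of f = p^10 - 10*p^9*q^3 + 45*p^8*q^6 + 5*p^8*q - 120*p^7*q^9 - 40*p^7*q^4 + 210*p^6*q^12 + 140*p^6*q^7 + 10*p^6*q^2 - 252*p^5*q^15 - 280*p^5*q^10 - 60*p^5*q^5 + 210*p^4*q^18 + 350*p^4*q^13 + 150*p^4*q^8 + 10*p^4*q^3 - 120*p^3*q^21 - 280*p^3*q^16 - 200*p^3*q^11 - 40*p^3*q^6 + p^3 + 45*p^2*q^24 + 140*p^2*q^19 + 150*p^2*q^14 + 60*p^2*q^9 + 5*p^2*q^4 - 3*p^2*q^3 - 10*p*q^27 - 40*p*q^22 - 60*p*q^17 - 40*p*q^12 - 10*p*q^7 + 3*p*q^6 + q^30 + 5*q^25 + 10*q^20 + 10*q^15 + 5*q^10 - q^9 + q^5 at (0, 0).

The Hessian of f at 0 has rank 0. Corank 2; j^3 = p^3 is a perfect cube, so E-series; the 5-jet and mu = 8 give E_8.

Type E8, Milnor number mu = 8.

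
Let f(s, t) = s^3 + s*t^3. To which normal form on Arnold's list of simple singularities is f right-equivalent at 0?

The Hessian of f at 0 is [[0, 0], [0, 0]] with rank 0, so corank 2. A Groebner basis of the Jacobian ideal J(f) in C{s,t} is {s^3, s*t^2, 3*s^2 + t^3}; counting standard monomials gives mu = 7. Corank 2; j^3 = s^3 is a perfect cube, so E-series; the 4-jet and mu = 7 give E_7.

E7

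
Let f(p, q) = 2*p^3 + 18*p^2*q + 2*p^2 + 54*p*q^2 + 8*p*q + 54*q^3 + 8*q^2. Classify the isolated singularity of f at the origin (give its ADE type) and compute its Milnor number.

Type A2, Milnor number mu = 2.

The Hessian of f at 0 is [[4, 8], [8, 16]] with rank 1, so corank 1. A Groebner basis of the Jacobian ideal J(f) in C{p,q} is {q^2, p + 2*q}; counting standard monomials gives mu = 2. Corank 1: A-series; mu = 2 gives A_2.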